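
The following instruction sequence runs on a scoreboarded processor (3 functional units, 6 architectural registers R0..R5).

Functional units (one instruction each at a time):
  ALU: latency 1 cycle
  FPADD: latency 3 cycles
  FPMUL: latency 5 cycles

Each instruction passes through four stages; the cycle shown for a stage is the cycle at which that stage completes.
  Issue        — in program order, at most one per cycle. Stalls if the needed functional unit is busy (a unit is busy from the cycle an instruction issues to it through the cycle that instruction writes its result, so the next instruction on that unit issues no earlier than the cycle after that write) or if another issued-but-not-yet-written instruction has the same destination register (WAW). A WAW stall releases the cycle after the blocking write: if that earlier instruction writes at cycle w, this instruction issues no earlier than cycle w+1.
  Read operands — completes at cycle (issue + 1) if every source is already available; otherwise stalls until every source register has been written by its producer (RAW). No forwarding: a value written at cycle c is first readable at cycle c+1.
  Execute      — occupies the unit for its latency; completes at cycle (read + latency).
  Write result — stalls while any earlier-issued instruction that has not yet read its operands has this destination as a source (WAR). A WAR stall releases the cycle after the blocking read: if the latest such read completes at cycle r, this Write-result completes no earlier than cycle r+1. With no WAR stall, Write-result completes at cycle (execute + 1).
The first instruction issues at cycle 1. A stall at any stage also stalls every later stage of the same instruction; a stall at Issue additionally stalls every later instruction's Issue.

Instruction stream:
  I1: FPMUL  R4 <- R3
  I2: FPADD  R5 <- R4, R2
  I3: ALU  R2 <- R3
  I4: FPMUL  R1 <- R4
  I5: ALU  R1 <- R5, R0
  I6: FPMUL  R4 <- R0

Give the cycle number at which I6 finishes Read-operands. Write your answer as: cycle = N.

cycle = 19

I1 -> (1, 2, 7, 8)
I2 -> (2, 9, 12, 13)  // RAW R4: wait I1 write@8
I3 -> (3, 4, 5, 10)  // WAR R2: wait I2 read@9
I4 -> (9, 10, 15, 16)  // struct: FPMUL busy until I1 writes@8
I5 -> (17, 18, 19, 20)  // WAW R1: wait I4 write@16
I6 -> (18, 19, 24, 25)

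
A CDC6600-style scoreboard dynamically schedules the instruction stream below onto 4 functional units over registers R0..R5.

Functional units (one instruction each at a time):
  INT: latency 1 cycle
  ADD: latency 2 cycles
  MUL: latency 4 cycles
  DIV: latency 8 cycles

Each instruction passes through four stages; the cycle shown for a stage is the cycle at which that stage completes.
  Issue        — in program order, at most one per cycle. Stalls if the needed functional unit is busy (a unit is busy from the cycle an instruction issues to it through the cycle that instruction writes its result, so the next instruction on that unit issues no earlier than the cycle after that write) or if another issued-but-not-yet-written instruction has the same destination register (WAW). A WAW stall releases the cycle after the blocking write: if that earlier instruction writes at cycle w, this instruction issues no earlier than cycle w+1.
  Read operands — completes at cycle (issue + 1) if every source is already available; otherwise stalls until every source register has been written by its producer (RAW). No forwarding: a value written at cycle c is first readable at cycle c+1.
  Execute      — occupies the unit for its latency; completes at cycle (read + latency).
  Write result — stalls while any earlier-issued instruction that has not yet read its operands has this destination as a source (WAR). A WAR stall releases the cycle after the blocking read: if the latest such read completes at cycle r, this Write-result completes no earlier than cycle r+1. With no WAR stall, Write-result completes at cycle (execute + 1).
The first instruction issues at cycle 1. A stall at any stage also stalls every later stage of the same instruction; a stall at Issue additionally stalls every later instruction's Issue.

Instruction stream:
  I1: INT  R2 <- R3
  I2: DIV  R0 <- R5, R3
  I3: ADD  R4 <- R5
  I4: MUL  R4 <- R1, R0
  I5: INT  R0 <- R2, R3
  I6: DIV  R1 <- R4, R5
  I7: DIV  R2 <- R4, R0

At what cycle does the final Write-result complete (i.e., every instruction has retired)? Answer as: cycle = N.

[I1] 1/2/3/4
[I2] 2/3/11/12
[I3] 3/4/6/7
[I4] 8/13/17/18  (WAW R4: wait I3 write@7; RAW R0: wait I2 write@12)
[I5] 13/14/15/16  (WAW R0: wait I2 write@12)
[I6] 14/19/27/28  (RAW R4: wait I4 write@18)
[I7] 29/30/38/39  (struct: DIV busy until I6 writes@28)

cycle = 39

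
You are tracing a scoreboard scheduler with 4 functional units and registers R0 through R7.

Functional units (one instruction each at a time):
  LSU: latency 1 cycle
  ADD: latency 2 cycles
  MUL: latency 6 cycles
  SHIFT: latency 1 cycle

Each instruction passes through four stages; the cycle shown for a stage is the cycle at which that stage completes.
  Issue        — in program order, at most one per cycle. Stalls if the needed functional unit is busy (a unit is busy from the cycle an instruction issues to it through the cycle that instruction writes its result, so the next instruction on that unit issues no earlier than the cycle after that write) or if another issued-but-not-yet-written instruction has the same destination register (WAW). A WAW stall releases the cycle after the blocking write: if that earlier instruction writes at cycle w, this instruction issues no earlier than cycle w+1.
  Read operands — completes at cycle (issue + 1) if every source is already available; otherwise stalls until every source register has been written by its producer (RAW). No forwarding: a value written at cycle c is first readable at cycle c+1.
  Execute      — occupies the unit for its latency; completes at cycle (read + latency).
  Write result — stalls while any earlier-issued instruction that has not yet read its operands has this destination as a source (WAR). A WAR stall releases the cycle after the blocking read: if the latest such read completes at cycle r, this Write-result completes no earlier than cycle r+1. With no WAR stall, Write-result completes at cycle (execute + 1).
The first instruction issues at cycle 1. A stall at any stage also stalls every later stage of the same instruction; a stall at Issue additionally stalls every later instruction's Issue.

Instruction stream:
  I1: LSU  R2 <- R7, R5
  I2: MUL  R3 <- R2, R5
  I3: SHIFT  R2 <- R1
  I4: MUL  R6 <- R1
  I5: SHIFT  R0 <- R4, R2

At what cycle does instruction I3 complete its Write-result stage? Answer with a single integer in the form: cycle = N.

cycle = 8

[1] I1 issues→LSU
[2] I1 reads, I2 issues→MUL
[3] I1 exec-done
[4] I1 writes R2
[5] I2 reads, I3 issues→SHIFT
[6] I3 reads
[7] I3 exec-done
[8] I3 writes R2
[11] I2 exec-done
[12] I2 writes R3
[13] I4 issues→MUL
[14] I4 reads, I5 issues→SHIFT
[15] I5 reads
[16] I5 exec-done
[17] I5 writes R0
[20] I4 exec-done
[21] I4 writes R6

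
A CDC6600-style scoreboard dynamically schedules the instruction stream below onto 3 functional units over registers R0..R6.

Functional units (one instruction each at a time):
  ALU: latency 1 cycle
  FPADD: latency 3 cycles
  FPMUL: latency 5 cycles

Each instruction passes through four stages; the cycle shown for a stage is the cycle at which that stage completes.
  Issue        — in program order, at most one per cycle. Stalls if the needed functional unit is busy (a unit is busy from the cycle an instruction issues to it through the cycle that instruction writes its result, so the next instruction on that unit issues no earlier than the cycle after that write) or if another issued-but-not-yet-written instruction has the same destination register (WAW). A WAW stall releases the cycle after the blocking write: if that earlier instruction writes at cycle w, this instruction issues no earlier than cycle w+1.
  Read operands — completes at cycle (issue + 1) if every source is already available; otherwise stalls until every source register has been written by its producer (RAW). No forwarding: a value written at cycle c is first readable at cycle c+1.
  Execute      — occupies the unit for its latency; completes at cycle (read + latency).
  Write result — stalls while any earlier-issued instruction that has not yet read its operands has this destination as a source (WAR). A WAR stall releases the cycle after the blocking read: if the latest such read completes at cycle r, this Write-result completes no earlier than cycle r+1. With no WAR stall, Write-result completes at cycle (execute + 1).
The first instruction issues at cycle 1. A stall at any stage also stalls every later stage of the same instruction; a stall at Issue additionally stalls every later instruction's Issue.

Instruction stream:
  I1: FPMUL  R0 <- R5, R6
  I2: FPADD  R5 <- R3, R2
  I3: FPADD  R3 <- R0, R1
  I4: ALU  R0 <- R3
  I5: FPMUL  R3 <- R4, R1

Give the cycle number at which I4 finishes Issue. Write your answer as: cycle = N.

cycle = 9

cycle 1: I1 issues→FPMUL
cycle 2: I1 reads | I2 issues→FPADD
cycle 3: I2 reads
cycle 6: I2 exec-done
cycle 7: I1 exec-done | I2 writes R5
cycle 8: I1 writes R0 | I3 issues→FPADD
cycle 9: I3 reads | I4 issues→ALU
cycle 12: I3 exec-done
cycle 13: I3 writes R3
cycle 14: I4 reads | I5 issues→FPMUL
cycle 15: I4 exec-done | I5 reads
cycle 16: I4 writes R0
cycle 20: I5 exec-done
cycle 21: I5 writes R3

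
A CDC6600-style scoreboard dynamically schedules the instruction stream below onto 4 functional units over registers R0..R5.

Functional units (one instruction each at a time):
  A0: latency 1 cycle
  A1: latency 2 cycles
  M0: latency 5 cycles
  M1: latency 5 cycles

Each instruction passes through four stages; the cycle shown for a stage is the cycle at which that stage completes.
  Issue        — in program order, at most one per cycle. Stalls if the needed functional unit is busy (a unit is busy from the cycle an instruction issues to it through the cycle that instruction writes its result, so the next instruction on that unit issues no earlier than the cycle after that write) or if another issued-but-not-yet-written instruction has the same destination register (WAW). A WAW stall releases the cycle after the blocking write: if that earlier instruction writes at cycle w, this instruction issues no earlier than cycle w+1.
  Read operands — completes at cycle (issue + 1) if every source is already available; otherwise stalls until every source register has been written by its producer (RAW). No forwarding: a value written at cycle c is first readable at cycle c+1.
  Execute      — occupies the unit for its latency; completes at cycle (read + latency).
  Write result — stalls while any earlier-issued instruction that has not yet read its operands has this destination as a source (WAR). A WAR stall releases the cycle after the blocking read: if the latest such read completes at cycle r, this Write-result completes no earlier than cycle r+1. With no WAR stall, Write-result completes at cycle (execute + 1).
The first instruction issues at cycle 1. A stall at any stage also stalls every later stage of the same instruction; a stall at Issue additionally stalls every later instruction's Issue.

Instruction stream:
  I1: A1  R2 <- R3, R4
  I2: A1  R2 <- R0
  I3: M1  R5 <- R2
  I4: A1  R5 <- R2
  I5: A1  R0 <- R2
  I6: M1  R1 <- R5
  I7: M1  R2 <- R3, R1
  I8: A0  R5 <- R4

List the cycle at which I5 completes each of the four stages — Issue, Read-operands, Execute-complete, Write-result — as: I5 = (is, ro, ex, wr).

I5 = (23, 24, 26, 27)

c1: issue I1 (A1)
c2: I1 read-ops
c4: I1 finished on A1
c5: I1→R2
c6: issue I2 (A1)
c7: I2 read-ops, issue I3 (M1)
c9: I2 finished on A1
c10: I2→R2
c11: I3 read-ops
c16: I3 finished on M1
c17: I3→R5
c18: issue I4 (A1)
c19: I4 read-ops
c21: I4 finished on A1
c22: I4→R5
c23: issue I5 (A1)
c24: I5 read-ops, issue I6 (M1)
c25: I6 read-ops
c26: I5 finished on A1
c27: I5→R0
c30: I6 finished on M1
c31: I6→R1
c32: issue I7 (M1)
c33: I7 read-ops, issue I8 (A0)
c34: I8 read-ops
c35: I8 finished on A0
c36: I8→R5
c38: I7 finished on M1
c39: I7→R2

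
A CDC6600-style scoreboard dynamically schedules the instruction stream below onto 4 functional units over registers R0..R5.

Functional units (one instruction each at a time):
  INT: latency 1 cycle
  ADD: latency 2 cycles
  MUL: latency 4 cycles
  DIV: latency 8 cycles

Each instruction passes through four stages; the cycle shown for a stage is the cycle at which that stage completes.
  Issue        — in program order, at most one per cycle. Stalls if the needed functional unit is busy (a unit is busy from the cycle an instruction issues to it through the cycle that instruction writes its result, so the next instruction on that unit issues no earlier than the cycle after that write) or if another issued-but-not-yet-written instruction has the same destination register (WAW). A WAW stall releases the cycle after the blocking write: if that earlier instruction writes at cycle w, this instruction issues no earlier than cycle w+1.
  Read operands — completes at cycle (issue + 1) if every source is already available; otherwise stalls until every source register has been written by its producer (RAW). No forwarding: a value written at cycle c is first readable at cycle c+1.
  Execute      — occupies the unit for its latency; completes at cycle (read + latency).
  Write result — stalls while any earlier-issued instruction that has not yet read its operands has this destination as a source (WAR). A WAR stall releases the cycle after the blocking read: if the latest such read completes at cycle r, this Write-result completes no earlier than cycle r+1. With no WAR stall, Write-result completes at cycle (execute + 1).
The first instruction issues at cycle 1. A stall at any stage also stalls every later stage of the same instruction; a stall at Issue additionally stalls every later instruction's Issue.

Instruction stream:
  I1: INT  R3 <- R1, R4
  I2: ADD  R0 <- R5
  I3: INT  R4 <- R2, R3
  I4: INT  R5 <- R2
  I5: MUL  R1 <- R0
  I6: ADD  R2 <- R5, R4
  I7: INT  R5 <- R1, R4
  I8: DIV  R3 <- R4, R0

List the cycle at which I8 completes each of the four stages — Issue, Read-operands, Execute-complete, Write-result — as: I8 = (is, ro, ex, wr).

I1 -> (1, 2, 3, 4)
I2 -> (2, 3, 5, 6)
I3 -> (5, 6, 7, 8)  // struct: INT busy until I1 writes@4
I4 -> (9, 10, 11, 12)  // struct: INT busy until I3 writes@8
I5 -> (10, 11, 15, 16)
I6 -> (11, 13, 15, 16)  // RAW R5: wait I4 write@12
I7 -> (13, 17, 18, 19)  // struct: INT busy until I4 writes@12, RAW R1: wait I5 write@16
I8 -> (14, 15, 23, 24)

I8 = (14, 15, 23, 24)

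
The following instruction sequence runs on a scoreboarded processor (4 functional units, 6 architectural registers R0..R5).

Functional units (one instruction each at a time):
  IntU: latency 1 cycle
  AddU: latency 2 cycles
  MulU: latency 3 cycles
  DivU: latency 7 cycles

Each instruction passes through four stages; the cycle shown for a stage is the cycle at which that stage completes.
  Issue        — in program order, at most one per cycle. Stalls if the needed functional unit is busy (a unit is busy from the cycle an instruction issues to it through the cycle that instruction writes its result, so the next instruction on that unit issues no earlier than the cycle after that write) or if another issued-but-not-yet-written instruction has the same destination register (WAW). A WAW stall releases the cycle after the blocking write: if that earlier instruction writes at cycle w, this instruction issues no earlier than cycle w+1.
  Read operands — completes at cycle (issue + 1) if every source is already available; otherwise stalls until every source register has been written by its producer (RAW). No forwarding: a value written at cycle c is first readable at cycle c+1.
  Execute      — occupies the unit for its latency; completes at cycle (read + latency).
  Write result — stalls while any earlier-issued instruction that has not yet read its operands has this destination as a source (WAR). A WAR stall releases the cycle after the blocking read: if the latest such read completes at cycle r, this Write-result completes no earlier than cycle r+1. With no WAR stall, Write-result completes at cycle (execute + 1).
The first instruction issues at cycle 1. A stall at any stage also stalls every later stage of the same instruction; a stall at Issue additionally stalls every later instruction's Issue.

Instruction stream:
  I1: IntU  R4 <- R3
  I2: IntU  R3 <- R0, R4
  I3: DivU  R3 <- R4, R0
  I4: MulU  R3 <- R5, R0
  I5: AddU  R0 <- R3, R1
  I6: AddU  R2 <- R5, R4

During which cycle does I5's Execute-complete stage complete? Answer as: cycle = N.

cycle 1: I1→IntU
cycle 2: I1 RO
cycle 3: I1 EX
cycle 4: I1 WR R4
cycle 5: I2→IntU
cycle 6: I2 RO
cycle 7: I2 EX
cycle 8: I2 WR R3
cycle 9: I3→DivU
cycle 10: I3 RO
cycle 17: I3 EX
cycle 18: I3 WR R3
cycle 19: I4→MulU
cycle 20: I4 RO; I5→AddU
cycle 23: I4 EX
cycle 24: I4 WR R3
cycle 25: I5 RO
cycle 27: I5 EX
cycle 28: I5 WR R0
cycle 29: I6→AddU
cycle 30: I6 RO
cycle 32: I6 EX
cycle 33: I6 WR R2

cycle = 27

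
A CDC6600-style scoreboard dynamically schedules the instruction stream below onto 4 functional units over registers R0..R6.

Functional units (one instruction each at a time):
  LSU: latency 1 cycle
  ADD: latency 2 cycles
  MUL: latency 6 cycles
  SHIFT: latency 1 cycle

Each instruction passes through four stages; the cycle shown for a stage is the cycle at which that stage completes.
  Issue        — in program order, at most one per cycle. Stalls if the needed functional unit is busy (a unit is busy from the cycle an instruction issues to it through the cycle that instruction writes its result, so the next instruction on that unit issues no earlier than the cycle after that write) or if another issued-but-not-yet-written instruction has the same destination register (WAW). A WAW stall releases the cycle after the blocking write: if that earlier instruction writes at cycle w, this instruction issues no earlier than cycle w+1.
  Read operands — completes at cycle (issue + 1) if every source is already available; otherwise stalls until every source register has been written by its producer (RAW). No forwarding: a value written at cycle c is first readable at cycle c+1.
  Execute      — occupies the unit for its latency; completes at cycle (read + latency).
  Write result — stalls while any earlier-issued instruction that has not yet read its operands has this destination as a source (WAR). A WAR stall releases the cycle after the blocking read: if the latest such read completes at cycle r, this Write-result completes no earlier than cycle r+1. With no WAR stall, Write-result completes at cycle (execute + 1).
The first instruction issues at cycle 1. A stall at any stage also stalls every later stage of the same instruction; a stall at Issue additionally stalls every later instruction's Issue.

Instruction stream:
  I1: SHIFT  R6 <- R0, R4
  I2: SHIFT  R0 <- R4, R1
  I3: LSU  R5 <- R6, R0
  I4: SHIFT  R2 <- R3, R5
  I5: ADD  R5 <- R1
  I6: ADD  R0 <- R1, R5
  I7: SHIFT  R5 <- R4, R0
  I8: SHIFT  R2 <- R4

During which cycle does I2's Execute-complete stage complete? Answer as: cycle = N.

cycle = 7

I1: IS=1 RO=2 EX=3 WR=4
I2: IS=5 RO=6 EX=7 WR=8  [struct: SHIFT busy until I1 writes@4]
I3: IS=6 RO=9 EX=10 WR=11  [RAW R0: wait I2 write@8]
I4: IS=9 RO=12 EX=13 WR=14  [struct: SHIFT busy until I2 writes@8; RAW R5: wait I3 write@11]
I5: IS=12 RO=13 EX=15 WR=16  [WAW R5: wait I3 write@11]
I6: IS=17 RO=18 EX=20 WR=21  [struct: ADD busy until I5 writes@16]
I7: IS=18 RO=22 EX=23 WR=24  [RAW R0: wait I6 write@21]
I8: IS=25 RO=26 EX=27 WR=28  [struct: SHIFT busy until I7 writes@24]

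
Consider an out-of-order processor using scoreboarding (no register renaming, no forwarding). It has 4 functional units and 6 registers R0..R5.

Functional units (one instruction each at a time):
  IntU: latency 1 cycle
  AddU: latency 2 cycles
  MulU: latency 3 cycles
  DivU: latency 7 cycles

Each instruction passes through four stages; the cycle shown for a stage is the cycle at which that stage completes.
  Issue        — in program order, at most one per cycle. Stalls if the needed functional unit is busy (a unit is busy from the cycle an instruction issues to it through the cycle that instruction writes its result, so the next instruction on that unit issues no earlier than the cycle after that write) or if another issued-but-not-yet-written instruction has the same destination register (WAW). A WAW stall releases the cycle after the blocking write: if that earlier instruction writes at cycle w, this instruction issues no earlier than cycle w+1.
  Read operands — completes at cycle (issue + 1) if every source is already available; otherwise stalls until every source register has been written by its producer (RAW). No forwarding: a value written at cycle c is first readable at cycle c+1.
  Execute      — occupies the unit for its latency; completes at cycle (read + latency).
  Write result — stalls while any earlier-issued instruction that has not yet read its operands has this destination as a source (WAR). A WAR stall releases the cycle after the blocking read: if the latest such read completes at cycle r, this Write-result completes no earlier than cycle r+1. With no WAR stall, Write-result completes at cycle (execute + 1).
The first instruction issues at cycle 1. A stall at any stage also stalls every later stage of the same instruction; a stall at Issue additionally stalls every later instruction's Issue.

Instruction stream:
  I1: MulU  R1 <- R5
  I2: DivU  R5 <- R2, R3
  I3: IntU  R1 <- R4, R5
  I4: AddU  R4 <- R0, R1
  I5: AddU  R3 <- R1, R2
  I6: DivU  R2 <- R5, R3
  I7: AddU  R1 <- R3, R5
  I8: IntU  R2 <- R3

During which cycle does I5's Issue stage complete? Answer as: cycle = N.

I1 -> (1, 2, 5, 6)
I2 -> (2, 3, 10, 11)
I3 -> (7, 12, 13, 14)  // WAW R1: wait I1 write@6, RAW R5: wait I2 write@11
I4 -> (8, 15, 17, 18)  // RAW R1: wait I3 write@14
I5 -> (19, 20, 22, 23)  // struct: AddU busy until I4 writes@18
I6 -> (20, 24, 31, 32)  // RAW R3: wait I5 write@23
I7 -> (24, 25, 27, 28)  // struct: AddU busy until I5 writes@23
I8 -> (33, 34, 35, 36)  // WAW R2: wait I6 write@32

cycle = 19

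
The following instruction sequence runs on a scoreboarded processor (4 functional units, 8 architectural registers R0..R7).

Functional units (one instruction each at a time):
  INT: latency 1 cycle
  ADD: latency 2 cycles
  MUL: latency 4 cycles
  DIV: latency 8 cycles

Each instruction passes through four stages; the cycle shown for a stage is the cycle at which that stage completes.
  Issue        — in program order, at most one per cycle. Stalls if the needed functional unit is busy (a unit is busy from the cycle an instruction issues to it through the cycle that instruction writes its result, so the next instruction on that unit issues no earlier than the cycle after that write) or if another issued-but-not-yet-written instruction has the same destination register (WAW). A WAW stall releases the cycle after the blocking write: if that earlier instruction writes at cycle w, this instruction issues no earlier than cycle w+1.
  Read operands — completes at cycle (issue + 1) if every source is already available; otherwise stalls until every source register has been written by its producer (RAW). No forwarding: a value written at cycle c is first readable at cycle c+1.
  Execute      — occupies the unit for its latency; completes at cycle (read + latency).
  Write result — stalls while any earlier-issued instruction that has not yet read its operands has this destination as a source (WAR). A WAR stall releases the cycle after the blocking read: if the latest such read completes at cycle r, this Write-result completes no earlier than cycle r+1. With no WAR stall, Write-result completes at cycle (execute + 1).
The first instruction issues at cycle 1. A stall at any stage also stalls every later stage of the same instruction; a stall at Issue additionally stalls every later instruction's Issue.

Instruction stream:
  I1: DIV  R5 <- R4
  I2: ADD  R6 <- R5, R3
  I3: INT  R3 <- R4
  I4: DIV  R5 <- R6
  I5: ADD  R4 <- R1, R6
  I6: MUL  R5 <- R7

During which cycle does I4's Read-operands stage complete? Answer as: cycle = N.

I1 -> (1, 2, 10, 11)
I2 -> (2, 12, 14, 15)  // RAW R5: wait I1 write@11
I3 -> (3, 4, 5, 13)  // WAR R3: wait I2 read@12
I4 -> (12, 16, 24, 25)  // struct: DIV busy until I1 writes@11, RAW R6: wait I2 write@15
I5 -> (16, 17, 19, 20)  // struct: ADD busy until I2 writes@15
I6 -> (26, 27, 31, 32)  // WAW R5: wait I4 write@25

cycle = 16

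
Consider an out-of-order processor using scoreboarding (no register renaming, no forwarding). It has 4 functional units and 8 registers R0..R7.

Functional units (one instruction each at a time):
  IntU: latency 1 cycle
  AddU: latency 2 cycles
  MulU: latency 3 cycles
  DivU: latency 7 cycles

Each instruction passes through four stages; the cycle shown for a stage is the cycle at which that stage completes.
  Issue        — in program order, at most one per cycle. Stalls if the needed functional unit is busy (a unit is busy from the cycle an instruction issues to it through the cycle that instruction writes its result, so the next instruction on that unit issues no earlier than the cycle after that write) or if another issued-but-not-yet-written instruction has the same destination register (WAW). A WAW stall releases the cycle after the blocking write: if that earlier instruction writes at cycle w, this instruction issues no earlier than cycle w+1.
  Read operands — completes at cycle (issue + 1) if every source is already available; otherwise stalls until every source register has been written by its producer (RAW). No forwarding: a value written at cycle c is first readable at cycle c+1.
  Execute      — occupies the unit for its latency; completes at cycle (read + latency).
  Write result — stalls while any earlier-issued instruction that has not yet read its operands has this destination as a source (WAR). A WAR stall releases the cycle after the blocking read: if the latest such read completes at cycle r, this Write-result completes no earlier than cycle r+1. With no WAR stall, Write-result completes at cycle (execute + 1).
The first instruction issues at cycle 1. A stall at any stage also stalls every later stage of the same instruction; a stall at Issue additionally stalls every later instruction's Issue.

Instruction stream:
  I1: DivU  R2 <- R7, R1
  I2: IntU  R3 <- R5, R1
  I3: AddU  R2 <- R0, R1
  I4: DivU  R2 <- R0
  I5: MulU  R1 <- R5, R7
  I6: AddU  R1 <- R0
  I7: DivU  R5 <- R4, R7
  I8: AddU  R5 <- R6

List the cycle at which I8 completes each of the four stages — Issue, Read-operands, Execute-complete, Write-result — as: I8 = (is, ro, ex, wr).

[1] I1 issues→DivU
[2] I1 reads · I2 issues→IntU
[3] I2 reads
[4] I2 exec-done
[5] I2 writes R3
[9] I1 exec-done
[10] I1 writes R2
[11] I3 issues→AddU
[12] I3 reads
[14] I3 exec-done
[15] I3 writes R2
[16] I4 issues→DivU
[17] I4 reads · I5 issues→MulU
[18] I5 reads
[21] I5 exec-done
[22] I5 writes R1
[23] I6 issues→AddU
[24] I4 exec-done · I6 reads
[25] I4 writes R2
[26] I6 exec-done · I7 issues→DivU
[27] I6 writes R1 · I7 reads
[34] I7 exec-done
[35] I7 writes R5
[36] I8 issues→AddU
[37] I8 reads
[39] I8 exec-done
[40] I8 writes R5

I8 = (36, 37, 39, 40)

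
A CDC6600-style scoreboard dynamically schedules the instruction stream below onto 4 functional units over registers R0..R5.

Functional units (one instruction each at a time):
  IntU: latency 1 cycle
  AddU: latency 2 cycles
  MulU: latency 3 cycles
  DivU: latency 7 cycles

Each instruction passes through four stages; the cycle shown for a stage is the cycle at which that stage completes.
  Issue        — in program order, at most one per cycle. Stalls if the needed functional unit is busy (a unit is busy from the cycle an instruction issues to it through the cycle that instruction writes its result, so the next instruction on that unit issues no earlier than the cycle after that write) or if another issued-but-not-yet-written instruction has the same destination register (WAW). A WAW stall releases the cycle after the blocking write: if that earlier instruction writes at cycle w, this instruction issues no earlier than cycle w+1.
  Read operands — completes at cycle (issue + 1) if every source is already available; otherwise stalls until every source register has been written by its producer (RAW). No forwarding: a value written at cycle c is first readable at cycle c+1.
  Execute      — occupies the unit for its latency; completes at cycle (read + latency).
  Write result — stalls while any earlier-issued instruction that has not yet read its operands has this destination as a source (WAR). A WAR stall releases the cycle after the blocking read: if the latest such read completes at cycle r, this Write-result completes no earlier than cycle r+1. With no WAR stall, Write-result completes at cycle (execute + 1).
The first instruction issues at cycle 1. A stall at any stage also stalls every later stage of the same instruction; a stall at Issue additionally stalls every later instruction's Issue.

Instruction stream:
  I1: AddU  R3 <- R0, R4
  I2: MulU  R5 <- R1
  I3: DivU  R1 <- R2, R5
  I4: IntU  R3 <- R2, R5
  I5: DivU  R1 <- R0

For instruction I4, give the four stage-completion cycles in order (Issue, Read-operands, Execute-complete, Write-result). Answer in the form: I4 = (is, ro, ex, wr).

I4 = (6, 8, 9, 10)

c1: issue I1 (AddU)
c2: I1 read-ops, issue I2 (MulU)
c3: I2 read-ops, issue I3 (DivU)
c4: I1 finished on AddU
c5: I1→R3
c6: I2 finished on MulU, issue I4 (IntU)
c7: I2→R5
c8: I3 read-ops, I4 read-ops
c9: I4 finished on IntU
c10: I4→R3
c15: I3 finished on DivU
c16: I3→R1
c17: issue I5 (DivU)
c18: I5 read-ops
c25: I5 finished on DivU
c26: I5→R1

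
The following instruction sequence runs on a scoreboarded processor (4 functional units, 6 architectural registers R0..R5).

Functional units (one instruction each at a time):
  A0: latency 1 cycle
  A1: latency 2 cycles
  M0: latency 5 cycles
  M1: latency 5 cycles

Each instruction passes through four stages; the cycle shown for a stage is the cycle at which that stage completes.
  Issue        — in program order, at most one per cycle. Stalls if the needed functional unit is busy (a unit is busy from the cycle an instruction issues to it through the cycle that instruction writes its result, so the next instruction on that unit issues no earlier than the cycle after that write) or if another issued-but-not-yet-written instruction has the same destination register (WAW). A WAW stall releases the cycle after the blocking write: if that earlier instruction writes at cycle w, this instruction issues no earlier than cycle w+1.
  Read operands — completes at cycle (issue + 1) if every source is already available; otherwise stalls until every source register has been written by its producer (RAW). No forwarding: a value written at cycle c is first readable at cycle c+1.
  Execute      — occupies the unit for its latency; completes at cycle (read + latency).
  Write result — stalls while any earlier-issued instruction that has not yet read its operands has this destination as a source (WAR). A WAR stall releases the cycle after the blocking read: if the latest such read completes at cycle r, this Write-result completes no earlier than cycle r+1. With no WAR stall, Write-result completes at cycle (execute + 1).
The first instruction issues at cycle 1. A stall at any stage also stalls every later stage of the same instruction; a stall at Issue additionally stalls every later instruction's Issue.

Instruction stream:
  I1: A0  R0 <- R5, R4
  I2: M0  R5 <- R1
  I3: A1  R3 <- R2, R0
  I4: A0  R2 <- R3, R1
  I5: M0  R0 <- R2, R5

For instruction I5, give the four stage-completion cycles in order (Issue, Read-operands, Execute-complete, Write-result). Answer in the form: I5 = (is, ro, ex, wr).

I5 = (10, 12, 17, 18)

I1 -> (1, 2, 3, 4)
I2 -> (2, 3, 8, 9)
I3 -> (3, 5, 7, 8)  // RAW R0: wait I1 write@4
I4 -> (5, 9, 10, 11)  // struct: A0 busy until I1 writes@4, RAW R3: wait I3 write@8
I5 -> (10, 12, 17, 18)  // struct: M0 busy until I2 writes@9, RAW R2: wait I4 write@11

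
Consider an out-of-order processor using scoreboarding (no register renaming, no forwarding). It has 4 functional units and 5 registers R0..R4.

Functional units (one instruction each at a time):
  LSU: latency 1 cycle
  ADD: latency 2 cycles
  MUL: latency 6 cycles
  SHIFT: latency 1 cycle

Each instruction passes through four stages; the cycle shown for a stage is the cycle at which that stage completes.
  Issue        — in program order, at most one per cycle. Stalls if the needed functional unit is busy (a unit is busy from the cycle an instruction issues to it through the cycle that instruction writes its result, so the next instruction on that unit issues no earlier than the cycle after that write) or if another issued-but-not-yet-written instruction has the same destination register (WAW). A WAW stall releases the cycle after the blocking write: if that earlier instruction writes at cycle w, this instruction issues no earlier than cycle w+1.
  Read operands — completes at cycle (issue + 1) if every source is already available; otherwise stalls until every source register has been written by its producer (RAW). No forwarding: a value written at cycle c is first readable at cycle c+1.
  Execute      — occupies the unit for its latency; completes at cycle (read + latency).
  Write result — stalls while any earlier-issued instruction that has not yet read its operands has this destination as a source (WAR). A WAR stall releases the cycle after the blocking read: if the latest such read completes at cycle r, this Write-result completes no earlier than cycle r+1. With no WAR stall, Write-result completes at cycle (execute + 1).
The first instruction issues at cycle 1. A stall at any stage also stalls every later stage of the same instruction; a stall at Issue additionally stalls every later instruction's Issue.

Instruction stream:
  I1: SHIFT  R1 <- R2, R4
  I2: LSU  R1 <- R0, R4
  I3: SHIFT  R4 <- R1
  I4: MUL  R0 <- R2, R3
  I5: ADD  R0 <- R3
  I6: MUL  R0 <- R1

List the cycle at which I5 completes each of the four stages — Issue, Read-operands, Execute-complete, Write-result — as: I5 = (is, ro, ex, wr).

I5 = (16, 17, 19, 20)

t=1  I1 issues→SHIFT
t=2  I1 reads
t=3  I1 exec-done
t=4  I1 writes R1
t=5  I2 issues→LSU
t=6  I2 reads · I3 issues→SHIFT
t=7  I2 exec-done · I4 issues→MUL
t=8  I2 writes R1 · I4 reads
t=9  I3 reads
t=10  I3 exec-done
t=11  I3 writes R4
t=14  I4 exec-done
t=15  I4 writes R0
t=16  I5 issues→ADD
t=17  I5 reads
t=19  I5 exec-done
t=20  I5 writes R0
t=21  I6 issues→MUL
t=22  I6 reads
t=28  I6 exec-done
t=29  I6 writes R0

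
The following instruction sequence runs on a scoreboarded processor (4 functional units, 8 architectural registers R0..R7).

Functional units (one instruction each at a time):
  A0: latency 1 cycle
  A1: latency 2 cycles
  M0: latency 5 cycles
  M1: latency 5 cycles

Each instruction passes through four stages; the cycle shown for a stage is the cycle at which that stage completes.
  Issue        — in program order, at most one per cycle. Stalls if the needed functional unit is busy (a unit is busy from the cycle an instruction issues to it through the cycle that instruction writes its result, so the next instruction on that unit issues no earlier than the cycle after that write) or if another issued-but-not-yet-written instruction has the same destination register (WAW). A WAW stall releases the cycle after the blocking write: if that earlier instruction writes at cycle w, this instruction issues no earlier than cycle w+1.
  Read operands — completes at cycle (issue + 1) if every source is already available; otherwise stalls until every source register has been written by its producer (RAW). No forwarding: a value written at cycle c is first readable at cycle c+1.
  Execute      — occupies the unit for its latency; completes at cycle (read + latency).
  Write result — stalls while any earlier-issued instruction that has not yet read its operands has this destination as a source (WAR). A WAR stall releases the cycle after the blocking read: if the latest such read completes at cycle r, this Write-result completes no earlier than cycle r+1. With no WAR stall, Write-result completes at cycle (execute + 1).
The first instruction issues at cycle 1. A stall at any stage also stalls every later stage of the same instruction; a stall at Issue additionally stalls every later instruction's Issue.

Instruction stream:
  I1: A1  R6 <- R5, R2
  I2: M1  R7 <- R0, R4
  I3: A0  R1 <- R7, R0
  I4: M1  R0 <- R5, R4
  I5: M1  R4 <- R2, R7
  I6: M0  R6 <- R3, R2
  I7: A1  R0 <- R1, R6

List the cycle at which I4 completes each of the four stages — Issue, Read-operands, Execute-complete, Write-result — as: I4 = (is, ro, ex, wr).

I4 = (10, 11, 16, 17)

t=1  I1 issues→A1
t=2  I1 reads | I2 issues→M1
t=3  I2 reads | I3 issues→A0
t=4  I1 exec-done
t=5  I1 writes R6
t=8  I2 exec-done
t=9  I2 writes R7
t=10  I3 reads | I4 issues→M1
t=11  I3 exec-done | I4 reads
t=12  I3 writes R1
t=16  I4 exec-done
t=17  I4 writes R0
t=18  I5 issues→M1
t=19  I5 reads | I6 issues→M0
t=20  I6 reads | I7 issues→A1
t=24  I5 exec-done
t=25  I5 writes R4 | I6 exec-done
t=26  I6 writes R6
t=27  I7 reads
t=29  I7 exec-done
t=30  I7 writes R0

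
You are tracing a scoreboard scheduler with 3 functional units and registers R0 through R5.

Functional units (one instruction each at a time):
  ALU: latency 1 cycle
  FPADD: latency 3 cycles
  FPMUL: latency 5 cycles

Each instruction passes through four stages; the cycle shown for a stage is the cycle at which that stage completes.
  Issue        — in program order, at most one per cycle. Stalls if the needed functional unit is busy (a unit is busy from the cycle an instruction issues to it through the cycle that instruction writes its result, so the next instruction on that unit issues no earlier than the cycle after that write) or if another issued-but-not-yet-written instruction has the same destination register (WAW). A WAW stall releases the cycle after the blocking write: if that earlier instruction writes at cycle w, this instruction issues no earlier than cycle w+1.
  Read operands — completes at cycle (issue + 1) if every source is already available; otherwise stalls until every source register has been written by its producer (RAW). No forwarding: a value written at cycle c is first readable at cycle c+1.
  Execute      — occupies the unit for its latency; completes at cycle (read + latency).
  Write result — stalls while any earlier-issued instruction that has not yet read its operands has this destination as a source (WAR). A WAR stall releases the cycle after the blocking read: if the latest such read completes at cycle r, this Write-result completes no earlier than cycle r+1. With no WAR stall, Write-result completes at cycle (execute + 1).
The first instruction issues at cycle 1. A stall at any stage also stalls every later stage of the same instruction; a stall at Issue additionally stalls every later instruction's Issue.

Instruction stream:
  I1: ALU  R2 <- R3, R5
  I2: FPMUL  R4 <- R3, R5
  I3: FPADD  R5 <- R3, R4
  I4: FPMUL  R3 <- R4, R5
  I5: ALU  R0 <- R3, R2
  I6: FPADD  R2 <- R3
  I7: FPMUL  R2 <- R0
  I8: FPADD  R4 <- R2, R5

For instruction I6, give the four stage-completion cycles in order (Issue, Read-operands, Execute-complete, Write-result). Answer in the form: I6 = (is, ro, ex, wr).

I1: IS=1 RO=2 EX=3 WR=4
I2: IS=2 RO=3 EX=8 WR=9
I3: IS=3 RO=10 EX=13 WR=14  [RAW R4: wait I2 write@9]
I4: IS=10 RO=15 EX=20 WR=21  [struct: FPMUL busy until I2 writes@9; RAW R5: wait I3 write@14]
I5: IS=11 RO=22 EX=23 WR=24  [RAW R3: wait I4 write@21]
I6: IS=15 RO=22 EX=25 WR=26  [struct: FPADD busy until I3 writes@14; RAW R3: wait I4 write@21]
I7: IS=27 RO=28 EX=33 WR=34  [WAW R2: wait I6 write@26]
I8: IS=28 RO=35 EX=38 WR=39  [RAW R2: wait I7 write@34]

I6 = (15, 22, 25, 26)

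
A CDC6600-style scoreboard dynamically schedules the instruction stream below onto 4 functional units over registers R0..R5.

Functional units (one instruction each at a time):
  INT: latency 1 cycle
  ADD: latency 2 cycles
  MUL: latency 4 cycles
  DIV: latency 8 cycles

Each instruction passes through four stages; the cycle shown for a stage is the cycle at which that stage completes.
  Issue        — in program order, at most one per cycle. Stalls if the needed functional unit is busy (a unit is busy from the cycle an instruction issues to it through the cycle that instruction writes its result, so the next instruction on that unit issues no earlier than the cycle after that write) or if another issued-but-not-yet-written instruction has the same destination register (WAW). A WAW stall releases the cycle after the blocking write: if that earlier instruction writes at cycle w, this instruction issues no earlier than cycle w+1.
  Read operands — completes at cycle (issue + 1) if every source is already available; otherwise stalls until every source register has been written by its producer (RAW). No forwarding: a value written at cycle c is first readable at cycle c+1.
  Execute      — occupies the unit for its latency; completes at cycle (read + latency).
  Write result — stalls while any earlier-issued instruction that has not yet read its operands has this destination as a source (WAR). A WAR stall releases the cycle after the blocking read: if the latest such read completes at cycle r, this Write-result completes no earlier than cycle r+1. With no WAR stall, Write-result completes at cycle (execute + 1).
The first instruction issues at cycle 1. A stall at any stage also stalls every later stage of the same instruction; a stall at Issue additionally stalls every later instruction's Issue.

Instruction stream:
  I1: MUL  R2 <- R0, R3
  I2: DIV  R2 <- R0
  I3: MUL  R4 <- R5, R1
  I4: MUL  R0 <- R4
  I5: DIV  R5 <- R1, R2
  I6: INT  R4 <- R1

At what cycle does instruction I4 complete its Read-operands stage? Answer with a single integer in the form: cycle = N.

cycle = 17

t=1  issue I1 (MUL)
t=2  I1 read-ops
t=6  I1 finished on MUL
t=7  I1→R2
t=8  issue I2 (DIV)
t=9  I2 read-ops, issue I3 (MUL)
t=10  I3 read-ops
t=14  I3 finished on MUL
t=15  I3→R4
t=16  issue I4 (MUL)
t=17  I2 finished on DIV, I4 read-ops
t=18  I2→R2
t=19  issue I5 (DIV)
t=20  I5 read-ops, issue I6 (INT)
t=21  I4 finished on MUL, I6 read-ops
t=22  I4→R0, I6 finished on INT
t=23  I6→R4
t=28  I5 finished on DIV
t=29  I5→R5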